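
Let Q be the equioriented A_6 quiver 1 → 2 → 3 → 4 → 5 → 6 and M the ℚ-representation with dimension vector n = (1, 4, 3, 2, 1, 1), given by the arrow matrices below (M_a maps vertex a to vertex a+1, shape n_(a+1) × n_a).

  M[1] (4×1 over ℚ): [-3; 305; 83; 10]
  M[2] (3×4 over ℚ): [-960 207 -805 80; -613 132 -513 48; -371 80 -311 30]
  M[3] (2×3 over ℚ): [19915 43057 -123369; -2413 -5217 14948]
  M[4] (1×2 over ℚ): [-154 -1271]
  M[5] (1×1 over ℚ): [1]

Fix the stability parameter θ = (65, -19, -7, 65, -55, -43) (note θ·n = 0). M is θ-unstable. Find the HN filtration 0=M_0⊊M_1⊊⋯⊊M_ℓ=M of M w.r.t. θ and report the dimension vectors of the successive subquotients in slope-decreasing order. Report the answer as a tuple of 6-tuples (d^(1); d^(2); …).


Interval decomposition of M: I[1,2], I[2,3], I[2,4], I[2,6].
HN type (ℓ=5): μ^(1)=65; μ^(2)=23; μ^(3)=-7; μ^(4)=-10; μ^(5)=-19

((0, 0, 0, 1, 0, 0); (1, 1, 0, 0, 0, 0); (0, 0, 2, 0, 0, 0); (0, 0, 1, 1, 1, 1); (0, 3, 0, 0, 0, 0))


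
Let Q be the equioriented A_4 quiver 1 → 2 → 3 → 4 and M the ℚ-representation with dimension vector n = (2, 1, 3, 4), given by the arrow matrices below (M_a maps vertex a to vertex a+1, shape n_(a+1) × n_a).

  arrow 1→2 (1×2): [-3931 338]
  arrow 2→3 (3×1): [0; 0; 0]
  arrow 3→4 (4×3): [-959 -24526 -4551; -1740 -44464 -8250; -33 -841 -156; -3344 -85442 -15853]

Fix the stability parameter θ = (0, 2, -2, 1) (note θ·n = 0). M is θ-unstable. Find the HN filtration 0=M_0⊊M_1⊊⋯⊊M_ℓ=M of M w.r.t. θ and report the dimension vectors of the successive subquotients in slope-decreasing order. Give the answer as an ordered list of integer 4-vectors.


Interval decomposition of M: I[1,1], I[1,2], I[3,4]^3, I[4,4].
HN type (ℓ=4): μ^(1)=2; μ^(2)=1; μ^(3)=0; μ^(4)=-2

((0, 1, 0, 0); (0, 0, 0, 4); (2, 0, 0, 0); (0, 0, 3, 0))


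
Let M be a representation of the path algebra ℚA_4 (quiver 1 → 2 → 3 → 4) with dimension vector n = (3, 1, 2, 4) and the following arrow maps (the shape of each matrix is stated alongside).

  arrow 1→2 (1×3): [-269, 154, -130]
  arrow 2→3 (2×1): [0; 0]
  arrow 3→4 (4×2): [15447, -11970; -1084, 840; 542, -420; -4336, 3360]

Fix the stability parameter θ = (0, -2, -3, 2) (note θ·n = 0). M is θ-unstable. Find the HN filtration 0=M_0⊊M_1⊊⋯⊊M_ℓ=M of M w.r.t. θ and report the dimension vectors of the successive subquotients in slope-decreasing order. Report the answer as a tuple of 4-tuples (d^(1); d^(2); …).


Via rank(M_{q-1}∘⋯∘M_p): M ≅ I[1,1]^2, I[1,2], I[3,3], I[3,4], I[4,4]^3.
μ_θ-semistable layers: μ^(1)=2; μ^(2)=0; μ^(3)=-1; μ^(4)=-3

((0, 0, 0, 4); (2, 0, 0, 0); (1, 1, 0, 0); (0, 0, 2, 0))


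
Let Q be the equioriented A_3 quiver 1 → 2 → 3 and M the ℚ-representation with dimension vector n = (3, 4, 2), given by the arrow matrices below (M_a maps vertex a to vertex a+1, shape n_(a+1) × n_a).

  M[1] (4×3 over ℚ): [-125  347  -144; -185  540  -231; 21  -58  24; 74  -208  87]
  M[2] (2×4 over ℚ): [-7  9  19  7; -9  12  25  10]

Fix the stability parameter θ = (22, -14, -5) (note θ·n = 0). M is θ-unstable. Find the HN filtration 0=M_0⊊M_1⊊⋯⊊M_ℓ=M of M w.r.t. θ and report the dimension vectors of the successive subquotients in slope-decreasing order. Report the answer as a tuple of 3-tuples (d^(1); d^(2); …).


Interval decomposition of M: I[1,2], I[1,3]^2, I[2,2].
HN type (ℓ=3): μ^(1)=4; μ^(2)=1; μ^(3)=-14

((1, 1, 0); (2, 2, 2); (0, 1, 0))


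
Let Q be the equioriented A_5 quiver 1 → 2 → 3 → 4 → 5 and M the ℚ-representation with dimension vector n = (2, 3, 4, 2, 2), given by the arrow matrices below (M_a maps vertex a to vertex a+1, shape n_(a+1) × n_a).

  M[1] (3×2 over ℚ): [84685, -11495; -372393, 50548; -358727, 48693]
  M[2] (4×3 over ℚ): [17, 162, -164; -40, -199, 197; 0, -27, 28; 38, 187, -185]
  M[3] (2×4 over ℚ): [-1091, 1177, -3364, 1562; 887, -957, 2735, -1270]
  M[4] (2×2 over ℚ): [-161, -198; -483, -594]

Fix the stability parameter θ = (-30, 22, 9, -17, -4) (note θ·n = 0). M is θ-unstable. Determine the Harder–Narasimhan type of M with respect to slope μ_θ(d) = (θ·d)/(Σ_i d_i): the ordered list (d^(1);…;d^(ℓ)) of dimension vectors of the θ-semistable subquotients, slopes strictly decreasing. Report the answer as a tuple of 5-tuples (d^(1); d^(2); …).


Interval decomposition of M: I[1,4], I[1,5], I[2,3], I[3,3], I[5,5].
HN type (ℓ=6): μ^(1)=31/2; μ^(2)=9; μ^(3)=14/3; μ^(4)=5/2; μ^(5)=-4; μ^(6)=-30

((0, 1, 1, 0, 0); (0, 0, 1, 0, 0); (0, 1, 1, 1, 0); (0, 1, 1, 1, 1); (0, 0, 0, 0, 1); (2, 0, 0, 0, 0))


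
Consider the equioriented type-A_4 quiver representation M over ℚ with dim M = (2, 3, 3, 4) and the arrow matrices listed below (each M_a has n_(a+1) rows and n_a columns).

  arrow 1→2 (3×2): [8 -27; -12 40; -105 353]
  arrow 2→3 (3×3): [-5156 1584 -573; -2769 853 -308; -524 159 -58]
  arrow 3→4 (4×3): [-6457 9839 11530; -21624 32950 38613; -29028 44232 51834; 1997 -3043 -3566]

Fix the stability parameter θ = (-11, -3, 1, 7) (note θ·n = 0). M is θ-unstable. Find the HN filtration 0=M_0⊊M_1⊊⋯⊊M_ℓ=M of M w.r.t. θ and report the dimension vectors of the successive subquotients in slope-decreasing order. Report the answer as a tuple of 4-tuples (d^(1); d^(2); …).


Via rank(M_{q-1}∘⋯∘M_p): M ≅ I[1,3], I[1,4], I[2,4], I[4,4]^2.
μ_θ-semistable layers: μ^(1)=7; μ^(2)=1; μ^(3)=-3; μ^(4)=-11

((0, 0, 0, 4); (0, 0, 3, 0); (0, 3, 0, 0); (2, 0, 0, 0))


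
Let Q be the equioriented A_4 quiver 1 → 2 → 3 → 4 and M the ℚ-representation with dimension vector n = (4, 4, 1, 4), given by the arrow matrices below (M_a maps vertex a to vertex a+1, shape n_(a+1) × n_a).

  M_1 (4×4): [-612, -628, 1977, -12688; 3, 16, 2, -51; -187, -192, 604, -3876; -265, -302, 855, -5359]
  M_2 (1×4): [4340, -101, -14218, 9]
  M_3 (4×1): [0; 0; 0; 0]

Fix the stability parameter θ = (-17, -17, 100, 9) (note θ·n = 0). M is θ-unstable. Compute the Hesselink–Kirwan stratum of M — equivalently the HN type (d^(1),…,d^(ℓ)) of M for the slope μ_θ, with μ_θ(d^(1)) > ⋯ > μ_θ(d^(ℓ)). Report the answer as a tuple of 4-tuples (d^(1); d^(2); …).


Barcode: M ≅ I[1,2]^3, I[1,3], I[4,4]^4. HN layers by μ_θ (3 steps, strictly decreasing):
  μ^(1)=100; μ^(2)=9; μ^(3)=-17

((0, 0, 1, 0); (0, 0, 0, 4); (4, 4, 0, 0))


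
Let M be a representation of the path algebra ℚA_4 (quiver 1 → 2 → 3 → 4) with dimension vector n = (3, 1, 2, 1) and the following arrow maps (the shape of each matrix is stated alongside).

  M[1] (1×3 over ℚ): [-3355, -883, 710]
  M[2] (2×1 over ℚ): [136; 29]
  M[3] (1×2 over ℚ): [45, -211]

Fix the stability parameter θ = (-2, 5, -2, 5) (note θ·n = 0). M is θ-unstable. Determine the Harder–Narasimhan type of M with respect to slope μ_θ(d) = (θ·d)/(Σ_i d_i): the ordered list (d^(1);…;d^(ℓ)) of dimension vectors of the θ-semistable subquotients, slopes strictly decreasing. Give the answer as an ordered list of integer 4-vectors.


Via rank(M_{q-1}∘⋯∘M_p): M ≅ I[1,1]^2, I[1,4], I[3,3].
μ_θ-semistable layers: μ^(1)=5; μ^(2)=3/2; μ^(3)=-2

((0, 0, 0, 1); (0, 1, 1, 0); (3, 0, 1, 0))


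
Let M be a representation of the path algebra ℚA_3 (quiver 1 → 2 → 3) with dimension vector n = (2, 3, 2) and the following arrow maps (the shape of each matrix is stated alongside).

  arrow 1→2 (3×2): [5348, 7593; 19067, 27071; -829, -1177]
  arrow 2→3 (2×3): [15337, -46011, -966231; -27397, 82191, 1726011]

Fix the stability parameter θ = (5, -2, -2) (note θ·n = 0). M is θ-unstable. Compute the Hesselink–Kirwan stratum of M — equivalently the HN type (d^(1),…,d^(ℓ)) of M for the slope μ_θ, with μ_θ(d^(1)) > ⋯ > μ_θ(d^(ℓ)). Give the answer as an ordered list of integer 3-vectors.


Via rank(M_{q-1}∘⋯∘M_p): M ≅ I[1,2], I[1,3], I[2,2], I[3,3].
μ_θ-semistable layers: μ^(1)=3/2; μ^(2)=1/3; μ^(3)=-2

((1, 1, 0); (1, 1, 1); (0, 1, 1))


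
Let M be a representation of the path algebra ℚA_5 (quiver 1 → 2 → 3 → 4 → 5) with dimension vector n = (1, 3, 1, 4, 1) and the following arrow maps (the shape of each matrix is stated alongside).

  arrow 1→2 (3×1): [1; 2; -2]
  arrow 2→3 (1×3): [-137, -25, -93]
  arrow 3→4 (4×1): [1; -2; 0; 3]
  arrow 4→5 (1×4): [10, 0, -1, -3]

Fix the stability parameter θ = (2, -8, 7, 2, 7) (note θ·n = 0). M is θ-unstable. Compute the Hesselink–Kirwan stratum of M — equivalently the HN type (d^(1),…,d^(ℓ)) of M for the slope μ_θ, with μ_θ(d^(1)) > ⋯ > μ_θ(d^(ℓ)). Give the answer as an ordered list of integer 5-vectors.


Via rank(M_{q-1}∘⋯∘M_p): M ≅ I[1,5], I[2,2]^2, I[4,4]^3.
μ_θ-semistable layers: μ^(1)=7; μ^(2)=9/2; μ^(3)=2; μ^(4)=-3; μ^(5)=-8

((0, 0, 0, 0, 1); (0, 0, 1, 1, 0); (0, 0, 0, 3, 0); (1, 1, 0, 0, 0); (0, 2, 0, 0, 0))


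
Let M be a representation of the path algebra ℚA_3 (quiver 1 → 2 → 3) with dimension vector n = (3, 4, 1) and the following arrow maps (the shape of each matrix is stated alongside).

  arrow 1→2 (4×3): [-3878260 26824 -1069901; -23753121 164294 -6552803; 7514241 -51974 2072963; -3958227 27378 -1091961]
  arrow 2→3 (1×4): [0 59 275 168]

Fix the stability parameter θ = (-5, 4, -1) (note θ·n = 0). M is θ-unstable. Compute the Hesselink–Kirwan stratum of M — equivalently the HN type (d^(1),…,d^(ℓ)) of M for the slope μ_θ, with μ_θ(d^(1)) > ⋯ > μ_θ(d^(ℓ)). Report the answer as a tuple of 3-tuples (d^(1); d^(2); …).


Interval decomposition of M: I[1,1], I[1,2]^2, I[2,2], I[2,3].
HN type (ℓ=3): μ^(1)=4; μ^(2)=3/2; μ^(3)=-5

((0, 3, 0); (0, 1, 1); (3, 0, 0))


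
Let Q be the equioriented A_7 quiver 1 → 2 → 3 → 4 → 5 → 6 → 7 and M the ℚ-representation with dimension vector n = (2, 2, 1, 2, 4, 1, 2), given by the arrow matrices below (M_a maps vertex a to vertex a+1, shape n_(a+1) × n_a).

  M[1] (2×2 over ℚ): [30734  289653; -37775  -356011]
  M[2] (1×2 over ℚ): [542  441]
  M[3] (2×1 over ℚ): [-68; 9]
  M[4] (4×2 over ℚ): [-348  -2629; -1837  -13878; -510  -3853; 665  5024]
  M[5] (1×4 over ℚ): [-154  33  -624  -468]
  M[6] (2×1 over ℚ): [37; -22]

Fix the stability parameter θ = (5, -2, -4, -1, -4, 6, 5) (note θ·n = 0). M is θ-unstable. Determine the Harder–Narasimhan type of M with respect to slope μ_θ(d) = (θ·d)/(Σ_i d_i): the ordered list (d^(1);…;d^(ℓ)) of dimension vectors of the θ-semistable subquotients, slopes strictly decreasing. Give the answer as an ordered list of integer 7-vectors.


Interval decomposition of M: I[1,2], I[1,5], I[4,7], I[5,5]^2, I[7,7].
HN type (ℓ=6): μ^(1)=11/2; μ^(2)=5; μ^(3)=3/2; μ^(4)=-6/5; μ^(5)=-5/2; μ^(6)=-4

((0, 0, 0, 0, 0, 1, 1); (0, 0, 0, 0, 0, 0, 1); (1, 1, 0, 0, 0, 0, 0); (1, 1, 1, 1, 1, 0, 0); (0, 0, 0, 1, 1, 0, 0); (0, 0, 0, 0, 2, 0, 0))


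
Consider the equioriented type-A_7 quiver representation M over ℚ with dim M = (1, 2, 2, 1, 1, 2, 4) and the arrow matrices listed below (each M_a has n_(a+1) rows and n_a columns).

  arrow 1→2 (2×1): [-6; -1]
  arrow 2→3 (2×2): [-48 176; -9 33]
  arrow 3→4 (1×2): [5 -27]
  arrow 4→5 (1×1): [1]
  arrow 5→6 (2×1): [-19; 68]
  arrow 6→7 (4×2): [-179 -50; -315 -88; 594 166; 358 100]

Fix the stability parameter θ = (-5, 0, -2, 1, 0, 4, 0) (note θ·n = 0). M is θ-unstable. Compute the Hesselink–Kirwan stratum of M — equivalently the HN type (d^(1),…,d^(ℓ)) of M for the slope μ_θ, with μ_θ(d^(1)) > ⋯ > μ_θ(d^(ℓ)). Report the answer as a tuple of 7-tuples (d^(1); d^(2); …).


Interval decomposition of M: I[1,7], I[2,2], I[3,3], I[6,7], I[7,7]^2.
HN type (ℓ=6): μ^(1)=2; μ^(2)=1/2; μ^(3)=0; μ^(4)=-1; μ^(5)=-2; μ^(6)=-5

((0, 0, 0, 0, 0, 2, 2); (0, 0, 0, 1, 1, 0, 0); (0, 1, 0, 0, 0, 0, 2); (0, 1, 1, 0, 0, 0, 0); (0, 0, 1, 0, 0, 0, 0); (1, 0, 0, 0, 0, 0, 0))


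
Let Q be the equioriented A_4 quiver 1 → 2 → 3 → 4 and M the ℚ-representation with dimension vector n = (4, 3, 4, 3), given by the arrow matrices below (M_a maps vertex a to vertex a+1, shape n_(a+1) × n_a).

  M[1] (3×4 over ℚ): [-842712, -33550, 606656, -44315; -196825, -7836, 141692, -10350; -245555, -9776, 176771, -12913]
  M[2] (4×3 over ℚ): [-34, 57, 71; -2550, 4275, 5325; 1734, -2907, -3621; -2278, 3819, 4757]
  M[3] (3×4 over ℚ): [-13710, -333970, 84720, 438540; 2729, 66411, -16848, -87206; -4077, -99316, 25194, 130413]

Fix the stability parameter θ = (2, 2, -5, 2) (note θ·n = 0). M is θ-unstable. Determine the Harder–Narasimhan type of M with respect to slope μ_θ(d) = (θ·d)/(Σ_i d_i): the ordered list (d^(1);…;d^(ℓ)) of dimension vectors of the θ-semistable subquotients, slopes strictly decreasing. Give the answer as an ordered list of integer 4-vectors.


Via rank(M_{q-1}∘⋯∘M_p): M ≅ I[1,1], I[1,2]^2, I[1,3], I[3,3], I[3,4]^2, I[4,4].
μ_θ-semistable layers: μ^(1)=2; μ^(2)=-1/3; μ^(3)=-5

((3, 2, 0, 3); (1, 1, 1, 0); (0, 0, 3, 0))


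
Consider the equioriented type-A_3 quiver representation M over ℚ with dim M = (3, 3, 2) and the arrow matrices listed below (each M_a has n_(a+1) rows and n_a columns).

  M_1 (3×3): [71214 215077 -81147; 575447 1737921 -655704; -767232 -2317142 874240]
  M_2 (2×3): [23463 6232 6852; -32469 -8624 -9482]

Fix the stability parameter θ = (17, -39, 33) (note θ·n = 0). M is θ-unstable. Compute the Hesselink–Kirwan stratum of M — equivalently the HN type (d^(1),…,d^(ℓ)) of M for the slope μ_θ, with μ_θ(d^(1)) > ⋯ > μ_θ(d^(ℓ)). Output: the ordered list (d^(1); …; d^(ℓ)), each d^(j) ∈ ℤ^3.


Interval decomposition of M: I[1,2], I[1,3]^2.
HN type (ℓ=2): μ^(1)=33; μ^(2)=-11

((0, 0, 2); (3, 3, 0))


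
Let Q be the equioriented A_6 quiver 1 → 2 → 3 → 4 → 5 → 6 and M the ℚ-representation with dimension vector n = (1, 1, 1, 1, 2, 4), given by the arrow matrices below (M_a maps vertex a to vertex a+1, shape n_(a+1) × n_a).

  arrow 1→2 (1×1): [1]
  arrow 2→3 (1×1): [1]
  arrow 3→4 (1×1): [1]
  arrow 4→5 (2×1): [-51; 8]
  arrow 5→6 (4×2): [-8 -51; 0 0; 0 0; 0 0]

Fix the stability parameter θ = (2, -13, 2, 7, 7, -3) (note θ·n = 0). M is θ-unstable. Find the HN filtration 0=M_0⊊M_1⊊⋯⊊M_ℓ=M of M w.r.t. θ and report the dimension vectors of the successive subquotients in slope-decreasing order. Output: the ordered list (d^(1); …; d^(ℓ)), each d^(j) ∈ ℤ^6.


Interval decomposition of M: I[1,5], I[5,6], I[6,6]^3.
HN type (ℓ=4): μ^(1)=7; μ^(2)=2; μ^(3)=-3; μ^(4)=-11/2

((0, 0, 0, 1, 1, 0); (0, 0, 1, 0, 1, 1); (0, 0, 0, 0, 0, 3); (1, 1, 0, 0, 0, 0))


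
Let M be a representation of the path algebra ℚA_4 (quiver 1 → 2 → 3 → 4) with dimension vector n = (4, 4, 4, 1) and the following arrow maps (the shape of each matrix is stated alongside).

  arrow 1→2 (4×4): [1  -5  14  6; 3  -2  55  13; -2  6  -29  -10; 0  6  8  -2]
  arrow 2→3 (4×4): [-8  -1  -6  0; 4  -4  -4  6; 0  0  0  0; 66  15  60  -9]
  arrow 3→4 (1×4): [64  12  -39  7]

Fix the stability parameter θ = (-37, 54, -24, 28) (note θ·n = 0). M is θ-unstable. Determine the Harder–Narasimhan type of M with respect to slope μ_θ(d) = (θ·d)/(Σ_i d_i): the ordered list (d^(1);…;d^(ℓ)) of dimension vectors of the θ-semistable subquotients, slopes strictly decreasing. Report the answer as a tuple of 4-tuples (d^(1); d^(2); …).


Interval decomposition of M: I[1,1], I[1,2]^2, I[1,4], I[2,3], I[3,3]^2.
HN type (ℓ=5): μ^(1)=54; μ^(2)=28; μ^(3)=15; μ^(4)=-24; μ^(5)=-37

((0, 2, 0, 0); (0, 0, 0, 1); (0, 2, 2, 0); (0, 0, 2, 0); (4, 0, 0, 0))


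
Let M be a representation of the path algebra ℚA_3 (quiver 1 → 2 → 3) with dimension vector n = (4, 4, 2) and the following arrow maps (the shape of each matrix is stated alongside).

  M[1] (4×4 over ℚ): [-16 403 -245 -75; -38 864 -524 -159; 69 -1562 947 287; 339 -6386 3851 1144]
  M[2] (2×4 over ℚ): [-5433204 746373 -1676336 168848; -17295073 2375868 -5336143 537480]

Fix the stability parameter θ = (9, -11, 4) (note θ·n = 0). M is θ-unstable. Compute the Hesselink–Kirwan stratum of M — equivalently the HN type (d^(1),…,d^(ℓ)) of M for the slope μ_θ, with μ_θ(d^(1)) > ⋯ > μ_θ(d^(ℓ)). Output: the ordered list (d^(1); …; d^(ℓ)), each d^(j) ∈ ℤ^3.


Interval decomposition of M: I[1,1], I[1,2], I[1,3]^2, I[2,2].
HN type (ℓ=4): μ^(1)=9; μ^(2)=4; μ^(3)=-1; μ^(4)=-11

((1, 0, 0); (0, 0, 2); (3, 3, 0); (0, 1, 0))


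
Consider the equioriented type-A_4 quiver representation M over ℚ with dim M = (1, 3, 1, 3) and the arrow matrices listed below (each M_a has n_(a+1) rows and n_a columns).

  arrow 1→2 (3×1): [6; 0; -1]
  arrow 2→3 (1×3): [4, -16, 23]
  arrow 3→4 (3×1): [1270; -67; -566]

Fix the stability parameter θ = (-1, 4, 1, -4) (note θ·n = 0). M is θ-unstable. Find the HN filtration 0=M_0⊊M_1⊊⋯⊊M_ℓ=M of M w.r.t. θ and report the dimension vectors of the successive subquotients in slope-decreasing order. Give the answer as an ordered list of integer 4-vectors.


Interval decomposition of M: I[1,4], I[2,2]^2, I[4,4]^2.
HN type (ℓ=4): μ^(1)=4; μ^(2)=1/3; μ^(3)=-1; μ^(4)=-4

((0, 2, 0, 0); (0, 1, 1, 1); (1, 0, 0, 0); (0, 0, 0, 2))


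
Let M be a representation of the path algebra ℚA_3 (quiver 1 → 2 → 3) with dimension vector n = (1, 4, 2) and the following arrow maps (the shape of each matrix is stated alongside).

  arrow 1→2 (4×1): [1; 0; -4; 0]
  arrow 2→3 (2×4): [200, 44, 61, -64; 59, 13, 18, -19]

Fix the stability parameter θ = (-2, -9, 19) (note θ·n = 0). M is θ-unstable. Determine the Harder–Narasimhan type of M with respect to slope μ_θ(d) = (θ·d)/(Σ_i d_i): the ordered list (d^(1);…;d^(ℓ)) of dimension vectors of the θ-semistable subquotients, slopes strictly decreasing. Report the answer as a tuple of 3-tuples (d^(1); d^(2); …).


Interval decomposition of M: I[1,3], I[2,2]^2, I[2,3].
HN type (ℓ=3): μ^(1)=19; μ^(2)=-11/2; μ^(3)=-9

((0, 0, 2); (1, 1, 0); (0, 3, 0))


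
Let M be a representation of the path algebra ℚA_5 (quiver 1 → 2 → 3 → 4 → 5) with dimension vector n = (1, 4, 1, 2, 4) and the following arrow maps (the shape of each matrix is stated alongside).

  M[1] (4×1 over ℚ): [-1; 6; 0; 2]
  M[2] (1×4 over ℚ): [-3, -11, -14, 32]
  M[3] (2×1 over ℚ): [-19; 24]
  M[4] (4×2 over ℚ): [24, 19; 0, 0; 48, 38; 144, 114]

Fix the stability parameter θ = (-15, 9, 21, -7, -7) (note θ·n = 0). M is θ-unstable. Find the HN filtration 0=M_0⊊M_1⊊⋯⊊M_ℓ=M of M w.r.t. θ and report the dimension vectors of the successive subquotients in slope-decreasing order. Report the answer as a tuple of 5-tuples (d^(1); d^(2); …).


Barcode: M ≅ I[1,4], I[2,2]^3, I[4,5], I[5,5]^3. HN layers by μ_θ (4 steps, strictly decreasing):
  μ^(1)=9; μ^(2)=23/3; μ^(3)=-7; μ^(4)=-15

((0, 3, 0, 0, 0); (0, 1, 1, 1, 0); (0, 0, 0, 1, 4); (1, 0, 0, 0, 0))


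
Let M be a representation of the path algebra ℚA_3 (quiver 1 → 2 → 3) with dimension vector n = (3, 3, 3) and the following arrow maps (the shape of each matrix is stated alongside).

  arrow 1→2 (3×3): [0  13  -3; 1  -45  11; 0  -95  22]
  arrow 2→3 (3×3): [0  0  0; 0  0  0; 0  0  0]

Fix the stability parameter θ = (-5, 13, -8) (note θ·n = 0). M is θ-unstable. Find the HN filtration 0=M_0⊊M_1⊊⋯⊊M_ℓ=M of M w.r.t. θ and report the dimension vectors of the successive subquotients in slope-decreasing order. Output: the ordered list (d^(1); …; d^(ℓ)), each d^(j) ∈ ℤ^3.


Via rank(M_{q-1}∘⋯∘M_p): M ≅ I[1,2]^3, I[3,3]^3.
μ_θ-semistable layers: μ^(1)=13; μ^(2)=-5; μ^(3)=-8

((0, 3, 0); (3, 0, 0); (0, 0, 3))


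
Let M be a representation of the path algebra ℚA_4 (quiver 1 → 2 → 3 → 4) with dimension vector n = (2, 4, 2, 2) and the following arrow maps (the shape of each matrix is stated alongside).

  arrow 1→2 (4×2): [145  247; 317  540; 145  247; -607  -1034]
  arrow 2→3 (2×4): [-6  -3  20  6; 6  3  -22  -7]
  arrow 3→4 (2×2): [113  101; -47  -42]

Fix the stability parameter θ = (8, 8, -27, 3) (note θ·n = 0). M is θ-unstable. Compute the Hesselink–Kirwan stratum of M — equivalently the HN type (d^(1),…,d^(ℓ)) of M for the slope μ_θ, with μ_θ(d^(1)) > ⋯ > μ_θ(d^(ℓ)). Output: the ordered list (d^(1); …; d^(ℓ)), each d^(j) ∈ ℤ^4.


Via rank(M_{q-1}∘⋯∘M_p): M ≅ I[1,4]^2, I[2,2]^2.
μ_θ-semistable layers: μ^(1)=8; μ^(2)=3; μ^(3)=-11/3

((0, 2, 0, 0); (0, 0, 0, 2); (2, 2, 2, 0))


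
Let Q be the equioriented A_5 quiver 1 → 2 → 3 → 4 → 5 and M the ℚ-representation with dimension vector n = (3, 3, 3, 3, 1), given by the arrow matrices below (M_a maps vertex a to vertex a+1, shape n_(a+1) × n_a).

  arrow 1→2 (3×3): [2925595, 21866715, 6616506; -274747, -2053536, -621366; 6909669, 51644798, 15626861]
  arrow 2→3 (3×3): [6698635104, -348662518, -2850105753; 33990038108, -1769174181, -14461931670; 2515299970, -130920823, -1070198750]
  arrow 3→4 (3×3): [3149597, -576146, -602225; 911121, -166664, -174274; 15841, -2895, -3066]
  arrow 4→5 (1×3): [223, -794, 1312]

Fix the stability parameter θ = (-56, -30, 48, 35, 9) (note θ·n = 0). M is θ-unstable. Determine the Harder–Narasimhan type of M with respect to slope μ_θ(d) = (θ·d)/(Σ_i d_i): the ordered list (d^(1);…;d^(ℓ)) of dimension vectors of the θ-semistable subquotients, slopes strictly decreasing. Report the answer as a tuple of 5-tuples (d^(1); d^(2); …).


Via rank(M_{q-1}∘⋯∘M_p): M ≅ I[1,4]^2, I[1,5].
μ_θ-semistable layers: μ^(1)=83/2; μ^(2)=92/3; μ^(3)=-30; μ^(4)=-56

((0, 0, 2, 2, 0); (0, 0, 1, 1, 1); (0, 3, 0, 0, 0); (3, 0, 0, 0, 0))


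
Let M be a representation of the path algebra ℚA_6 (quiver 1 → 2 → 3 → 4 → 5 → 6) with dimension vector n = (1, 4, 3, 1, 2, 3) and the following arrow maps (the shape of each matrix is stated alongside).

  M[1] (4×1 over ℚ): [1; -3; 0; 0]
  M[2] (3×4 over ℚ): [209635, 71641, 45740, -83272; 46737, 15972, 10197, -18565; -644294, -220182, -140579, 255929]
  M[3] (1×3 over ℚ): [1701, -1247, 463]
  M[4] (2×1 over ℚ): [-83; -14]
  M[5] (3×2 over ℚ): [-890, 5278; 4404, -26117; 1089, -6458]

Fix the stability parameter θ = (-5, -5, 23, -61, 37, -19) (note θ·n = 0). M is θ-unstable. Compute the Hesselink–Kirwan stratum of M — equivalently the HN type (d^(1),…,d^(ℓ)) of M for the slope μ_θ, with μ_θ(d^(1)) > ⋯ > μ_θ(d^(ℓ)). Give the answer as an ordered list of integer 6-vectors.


Interval decomposition of M: I[1,6], I[2,2], I[2,3]^2, I[5,6], I[6,6].
HN type (ℓ=5): μ^(1)=23; μ^(2)=9; μ^(3)=-5; μ^(4)=-12; μ^(5)=-19

((0, 0, 2, 0, 0, 0); (0, 0, 0, 0, 2, 2); (0, 3, 0, 0, 0, 0); (1, 1, 1, 1, 0, 0); (0, 0, 0, 0, 0, 1))


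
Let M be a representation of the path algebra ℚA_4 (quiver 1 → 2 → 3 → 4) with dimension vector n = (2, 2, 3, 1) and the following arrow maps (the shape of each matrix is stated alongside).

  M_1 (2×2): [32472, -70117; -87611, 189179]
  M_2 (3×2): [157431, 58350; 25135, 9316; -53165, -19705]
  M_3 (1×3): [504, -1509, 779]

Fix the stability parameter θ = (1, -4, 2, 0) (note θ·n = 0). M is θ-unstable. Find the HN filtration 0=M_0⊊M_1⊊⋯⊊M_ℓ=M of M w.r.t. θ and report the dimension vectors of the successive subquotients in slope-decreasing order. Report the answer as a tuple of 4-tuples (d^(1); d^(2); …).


Interval decomposition of M: I[1,3], I[1,4], I[3,3].
HN type (ℓ=3): μ^(1)=2; μ^(2)=1; μ^(3)=-3/2

((0, 0, 2, 0); (0, 0, 1, 1); (2, 2, 0, 0))


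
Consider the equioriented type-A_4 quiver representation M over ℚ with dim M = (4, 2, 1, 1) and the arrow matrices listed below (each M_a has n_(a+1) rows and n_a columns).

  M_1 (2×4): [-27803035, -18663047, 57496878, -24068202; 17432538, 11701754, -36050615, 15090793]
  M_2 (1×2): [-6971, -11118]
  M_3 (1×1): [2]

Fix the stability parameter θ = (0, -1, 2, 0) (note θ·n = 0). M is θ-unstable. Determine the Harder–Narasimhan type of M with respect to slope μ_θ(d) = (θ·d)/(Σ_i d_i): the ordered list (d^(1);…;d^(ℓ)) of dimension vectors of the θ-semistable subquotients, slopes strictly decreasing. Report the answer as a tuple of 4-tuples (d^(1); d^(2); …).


Interval decomposition of M: I[1,1]^2, I[1,2], I[1,4].
HN type (ℓ=3): μ^(1)=1; μ^(2)=0; μ^(3)=-1/2

((0, 0, 1, 1); (2, 0, 0, 0); (2, 2, 0, 0))


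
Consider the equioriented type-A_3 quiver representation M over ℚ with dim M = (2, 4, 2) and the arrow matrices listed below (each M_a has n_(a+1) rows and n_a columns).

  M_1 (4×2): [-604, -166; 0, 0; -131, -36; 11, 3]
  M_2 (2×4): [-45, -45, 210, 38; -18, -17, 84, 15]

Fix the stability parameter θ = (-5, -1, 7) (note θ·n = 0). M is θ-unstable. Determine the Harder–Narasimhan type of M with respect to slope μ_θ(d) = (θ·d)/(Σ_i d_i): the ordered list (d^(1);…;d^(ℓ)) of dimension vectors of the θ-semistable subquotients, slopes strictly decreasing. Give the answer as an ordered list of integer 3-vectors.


Interval decomposition of M: I[1,2], I[1,3], I[2,2], I[2,3].
HN type (ℓ=3): μ^(1)=7; μ^(2)=-1; μ^(3)=-5

((0, 0, 2); (0, 4, 0); (2, 0, 0))


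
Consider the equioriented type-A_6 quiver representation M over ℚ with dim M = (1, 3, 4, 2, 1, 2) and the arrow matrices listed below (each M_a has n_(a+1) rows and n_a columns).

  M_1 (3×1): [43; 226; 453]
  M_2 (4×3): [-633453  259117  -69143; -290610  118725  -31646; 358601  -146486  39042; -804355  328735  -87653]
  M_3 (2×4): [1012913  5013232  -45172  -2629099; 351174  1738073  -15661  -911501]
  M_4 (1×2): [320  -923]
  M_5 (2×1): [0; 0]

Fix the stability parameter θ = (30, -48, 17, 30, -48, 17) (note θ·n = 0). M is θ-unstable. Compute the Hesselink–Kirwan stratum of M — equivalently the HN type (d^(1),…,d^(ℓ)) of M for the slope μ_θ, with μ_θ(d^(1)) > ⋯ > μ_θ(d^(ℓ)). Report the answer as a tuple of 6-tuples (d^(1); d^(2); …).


Interval decomposition of M: I[1,5], I[2,3]^2, I[3,4], I[6,6]^2.
HN type (ℓ=5): μ^(1)=30; μ^(2)=17; μ^(3)=-1/3; μ^(4)=-9; μ^(5)=-48

((0, 0, 0, 1, 0, 0); (0, 0, 3, 0, 0, 2); (0, 0, 1, 1, 1, 0); (1, 1, 0, 0, 0, 0); (0, 2, 0, 0, 0, 0))


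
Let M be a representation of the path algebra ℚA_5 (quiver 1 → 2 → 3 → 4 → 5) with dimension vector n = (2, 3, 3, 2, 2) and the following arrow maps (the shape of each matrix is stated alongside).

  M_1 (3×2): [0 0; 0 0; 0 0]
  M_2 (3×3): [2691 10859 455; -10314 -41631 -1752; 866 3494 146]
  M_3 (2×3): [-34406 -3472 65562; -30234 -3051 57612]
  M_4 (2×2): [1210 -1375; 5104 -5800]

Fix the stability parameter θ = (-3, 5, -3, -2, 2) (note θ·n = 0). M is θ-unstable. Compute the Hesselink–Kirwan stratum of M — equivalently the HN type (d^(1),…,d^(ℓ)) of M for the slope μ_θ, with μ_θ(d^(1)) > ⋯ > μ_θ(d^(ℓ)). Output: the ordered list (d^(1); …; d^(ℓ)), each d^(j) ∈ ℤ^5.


Via rank(M_{q-1}∘⋯∘M_p): M ≅ I[1,1]^2, I[2,2], I[2,4], I[2,5], I[3,3], I[5,5].
μ_θ-semistable layers: μ^(1)=5; μ^(2)=2; μ^(3)=0; μ^(4)=-3

((0, 1, 0, 0, 0); (0, 0, 0, 0, 2); (0, 2, 2, 2, 0); (2, 0, 1, 0, 0))


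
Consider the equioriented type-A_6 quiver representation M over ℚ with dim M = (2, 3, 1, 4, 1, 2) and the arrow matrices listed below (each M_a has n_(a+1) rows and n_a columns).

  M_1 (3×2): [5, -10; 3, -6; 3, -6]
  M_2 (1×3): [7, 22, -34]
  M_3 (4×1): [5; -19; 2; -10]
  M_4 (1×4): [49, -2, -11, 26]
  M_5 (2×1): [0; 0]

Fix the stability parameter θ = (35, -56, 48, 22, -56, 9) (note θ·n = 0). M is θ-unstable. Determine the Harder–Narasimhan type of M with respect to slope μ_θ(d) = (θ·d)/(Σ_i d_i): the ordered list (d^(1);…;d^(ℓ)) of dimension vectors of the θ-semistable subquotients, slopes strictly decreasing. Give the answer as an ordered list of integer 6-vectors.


Interval decomposition of M: I[1,1], I[1,5], I[2,2]^2, I[4,4]^3, I[6,6]^2.
HN type (ℓ=6): μ^(1)=35; μ^(2)=22; μ^(3)=9; μ^(4)=14/3; μ^(5)=-21/2; μ^(6)=-56

((1, 0, 0, 0, 0, 0); (0, 0, 0, 3, 0, 0); (0, 0, 0, 0, 0, 2); (0, 0, 1, 1, 1, 0); (1, 1, 0, 0, 0, 0); (0, 2, 0, 0, 0, 0))


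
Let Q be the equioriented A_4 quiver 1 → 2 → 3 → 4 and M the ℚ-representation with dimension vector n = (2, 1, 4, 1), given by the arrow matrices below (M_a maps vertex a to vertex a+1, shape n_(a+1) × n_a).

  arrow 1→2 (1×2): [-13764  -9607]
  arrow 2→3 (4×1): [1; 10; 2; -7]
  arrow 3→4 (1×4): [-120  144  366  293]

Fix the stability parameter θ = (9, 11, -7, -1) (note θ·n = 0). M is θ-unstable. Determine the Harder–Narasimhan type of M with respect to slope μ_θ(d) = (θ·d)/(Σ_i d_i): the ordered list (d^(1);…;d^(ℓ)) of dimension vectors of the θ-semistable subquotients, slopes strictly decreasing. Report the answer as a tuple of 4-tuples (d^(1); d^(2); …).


Interval decomposition of M: I[1,1], I[1,4], I[3,3]^3.
HN type (ℓ=3): μ^(1)=9; μ^(2)=3; μ^(3)=-7

((1, 0, 0, 0); (1, 1, 1, 1); (0, 0, 3, 0))


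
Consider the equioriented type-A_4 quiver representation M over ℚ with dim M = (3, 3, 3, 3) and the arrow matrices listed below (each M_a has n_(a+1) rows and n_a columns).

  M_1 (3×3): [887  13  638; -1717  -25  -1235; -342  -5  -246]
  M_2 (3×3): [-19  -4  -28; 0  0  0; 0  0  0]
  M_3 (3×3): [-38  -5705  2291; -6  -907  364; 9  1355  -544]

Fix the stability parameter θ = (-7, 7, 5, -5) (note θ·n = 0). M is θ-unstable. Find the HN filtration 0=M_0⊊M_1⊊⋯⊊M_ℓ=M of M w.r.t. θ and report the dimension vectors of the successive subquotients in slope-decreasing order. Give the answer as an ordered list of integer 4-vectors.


Via rank(M_{q-1}∘⋯∘M_p): M ≅ I[1,2]^2, I[1,4], I[3,4]^2.
μ_θ-semistable layers: μ^(1)=7; μ^(2)=7/3; μ^(3)=0; μ^(4)=-7

((0, 2, 0, 0); (0, 1, 1, 1); (0, 0, 2, 2); (3, 0, 0, 0))


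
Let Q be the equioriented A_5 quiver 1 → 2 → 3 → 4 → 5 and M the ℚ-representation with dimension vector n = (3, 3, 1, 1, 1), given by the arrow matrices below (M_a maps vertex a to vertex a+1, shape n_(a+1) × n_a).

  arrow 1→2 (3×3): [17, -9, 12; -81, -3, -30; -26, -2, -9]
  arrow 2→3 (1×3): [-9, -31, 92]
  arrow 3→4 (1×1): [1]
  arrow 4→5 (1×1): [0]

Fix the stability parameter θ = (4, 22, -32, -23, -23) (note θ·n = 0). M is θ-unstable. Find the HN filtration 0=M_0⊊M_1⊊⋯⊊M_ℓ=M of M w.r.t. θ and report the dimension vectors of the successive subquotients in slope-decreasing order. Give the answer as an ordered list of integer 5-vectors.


Interval decomposition of M: I[1,2]^2, I[1,4], I[5,5].
HN type (ℓ=4): μ^(1)=22; μ^(2)=4; μ^(3)=-29/4; μ^(4)=-23

((0, 2, 0, 0, 0); (2, 0, 0, 0, 0); (1, 1, 1, 1, 0); (0, 0, 0, 0, 1))


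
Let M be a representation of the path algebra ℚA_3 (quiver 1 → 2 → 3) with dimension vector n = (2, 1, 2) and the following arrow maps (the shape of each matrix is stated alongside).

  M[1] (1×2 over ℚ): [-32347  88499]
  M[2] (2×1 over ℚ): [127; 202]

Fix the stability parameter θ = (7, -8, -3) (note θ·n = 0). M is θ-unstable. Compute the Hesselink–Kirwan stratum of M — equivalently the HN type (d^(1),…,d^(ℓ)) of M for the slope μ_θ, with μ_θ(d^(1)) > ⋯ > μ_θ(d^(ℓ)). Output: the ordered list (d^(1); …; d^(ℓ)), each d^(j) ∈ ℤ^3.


Via rank(M_{q-1}∘⋯∘M_p): M ≅ I[1,1], I[1,3], I[3,3].
μ_θ-semistable layers: μ^(1)=7; μ^(2)=-4/3; μ^(3)=-3

((1, 0, 0); (1, 1, 1); (0, 0, 1))


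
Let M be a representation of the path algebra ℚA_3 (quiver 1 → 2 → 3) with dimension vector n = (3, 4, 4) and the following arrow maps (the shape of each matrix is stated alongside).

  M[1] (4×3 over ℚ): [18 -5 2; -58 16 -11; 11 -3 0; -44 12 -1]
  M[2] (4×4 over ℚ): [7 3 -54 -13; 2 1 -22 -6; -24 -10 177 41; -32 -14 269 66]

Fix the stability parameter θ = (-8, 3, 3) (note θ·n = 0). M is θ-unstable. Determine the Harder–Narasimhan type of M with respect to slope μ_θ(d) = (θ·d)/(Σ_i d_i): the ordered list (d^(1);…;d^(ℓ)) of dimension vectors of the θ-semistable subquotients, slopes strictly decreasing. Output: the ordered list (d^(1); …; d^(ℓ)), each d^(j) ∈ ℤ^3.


Barcode: M ≅ I[1,3]^3, I[2,3]. HN layers by μ_θ (2 steps, strictly decreasing):
  μ^(1)=3; μ^(2)=-8

((0, 4, 4); (3, 0, 0))


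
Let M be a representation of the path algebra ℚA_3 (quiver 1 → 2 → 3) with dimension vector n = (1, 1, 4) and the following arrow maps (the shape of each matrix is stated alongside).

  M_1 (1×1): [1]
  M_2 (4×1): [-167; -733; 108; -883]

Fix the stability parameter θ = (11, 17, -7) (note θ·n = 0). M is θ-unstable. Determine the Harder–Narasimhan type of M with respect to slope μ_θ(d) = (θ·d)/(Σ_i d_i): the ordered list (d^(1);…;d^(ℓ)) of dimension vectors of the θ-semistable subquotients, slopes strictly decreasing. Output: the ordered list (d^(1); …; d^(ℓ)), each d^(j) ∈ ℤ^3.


Via rank(M_{q-1}∘⋯∘M_p): M ≅ I[1,3], I[3,3]^3.
μ_θ-semistable layers: μ^(1)=7; μ^(2)=-7

((1, 1, 1); (0, 0, 3))


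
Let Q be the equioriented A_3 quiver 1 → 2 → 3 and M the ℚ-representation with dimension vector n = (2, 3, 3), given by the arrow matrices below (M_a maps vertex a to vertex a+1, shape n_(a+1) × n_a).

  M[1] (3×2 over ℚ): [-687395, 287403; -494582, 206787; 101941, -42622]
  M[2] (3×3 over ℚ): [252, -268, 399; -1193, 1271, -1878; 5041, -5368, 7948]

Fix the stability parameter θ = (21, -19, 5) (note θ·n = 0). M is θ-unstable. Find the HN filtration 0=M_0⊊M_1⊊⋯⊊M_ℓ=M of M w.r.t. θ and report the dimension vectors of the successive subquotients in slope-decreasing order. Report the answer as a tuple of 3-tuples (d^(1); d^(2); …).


Interval decomposition of M: I[1,3]^2, I[2,3].
HN type (ℓ=3): μ^(1)=5; μ^(2)=1; μ^(3)=-19

((0, 0, 3); (2, 2, 0); (0, 1, 0))


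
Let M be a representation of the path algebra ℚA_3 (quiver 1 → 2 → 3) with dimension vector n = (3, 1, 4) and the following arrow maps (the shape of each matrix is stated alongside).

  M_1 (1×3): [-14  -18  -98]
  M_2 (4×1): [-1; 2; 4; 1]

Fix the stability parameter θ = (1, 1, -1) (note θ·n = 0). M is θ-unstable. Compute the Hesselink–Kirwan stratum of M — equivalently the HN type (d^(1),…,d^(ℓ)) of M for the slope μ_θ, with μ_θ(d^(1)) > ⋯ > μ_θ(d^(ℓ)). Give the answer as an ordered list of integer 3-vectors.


Interval decomposition of M: I[1,1]^2, I[1,3], I[3,3]^3.
HN type (ℓ=3): μ^(1)=1; μ^(2)=1/3; μ^(3)=-1

((2, 0, 0); (1, 1, 1); (0, 0, 3))


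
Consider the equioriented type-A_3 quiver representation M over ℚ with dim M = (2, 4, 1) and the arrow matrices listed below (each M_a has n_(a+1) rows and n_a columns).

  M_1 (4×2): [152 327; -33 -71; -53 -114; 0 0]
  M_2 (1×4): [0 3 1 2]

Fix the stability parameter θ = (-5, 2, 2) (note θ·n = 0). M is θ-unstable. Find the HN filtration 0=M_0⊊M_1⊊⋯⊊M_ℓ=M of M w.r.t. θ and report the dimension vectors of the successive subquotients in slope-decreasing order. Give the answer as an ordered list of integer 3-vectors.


Barcode: M ≅ I[1,2], I[1,3], I[2,2]^2. HN layers by μ_θ (2 steps, strictly decreasing):
  μ^(1)=2; μ^(2)=-5

((0, 4, 1); (2, 0, 0))


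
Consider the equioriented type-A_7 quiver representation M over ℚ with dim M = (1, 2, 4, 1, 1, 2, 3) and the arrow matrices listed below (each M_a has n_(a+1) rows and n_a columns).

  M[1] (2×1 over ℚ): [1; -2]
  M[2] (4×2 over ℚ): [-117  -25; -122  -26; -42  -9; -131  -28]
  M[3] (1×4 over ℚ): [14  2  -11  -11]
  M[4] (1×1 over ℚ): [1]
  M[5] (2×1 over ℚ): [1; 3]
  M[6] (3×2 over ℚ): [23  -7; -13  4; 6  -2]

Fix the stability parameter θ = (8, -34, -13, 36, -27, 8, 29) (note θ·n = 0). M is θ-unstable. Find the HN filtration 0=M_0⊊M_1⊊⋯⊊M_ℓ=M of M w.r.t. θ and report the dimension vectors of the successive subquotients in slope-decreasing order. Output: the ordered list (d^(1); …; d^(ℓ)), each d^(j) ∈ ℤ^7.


Via rank(M_{q-1}∘⋯∘M_p): M ≅ I[1,7], I[2,3], I[3,3]^2, I[6,7], I[7,7].
μ_θ-semistable layers: μ^(1)=29; μ^(2)=8; μ^(3)=9/2; μ^(4)=-13; μ^(5)=-34

((0, 0, 0, 0, 0, 0, 3); (0, 0, 0, 0, 0, 2, 0); (0, 0, 0, 1, 1, 0, 0); (1, 1, 4, 0, 0, 0, 0); (0, 1, 0, 0, 0, 0, 0))


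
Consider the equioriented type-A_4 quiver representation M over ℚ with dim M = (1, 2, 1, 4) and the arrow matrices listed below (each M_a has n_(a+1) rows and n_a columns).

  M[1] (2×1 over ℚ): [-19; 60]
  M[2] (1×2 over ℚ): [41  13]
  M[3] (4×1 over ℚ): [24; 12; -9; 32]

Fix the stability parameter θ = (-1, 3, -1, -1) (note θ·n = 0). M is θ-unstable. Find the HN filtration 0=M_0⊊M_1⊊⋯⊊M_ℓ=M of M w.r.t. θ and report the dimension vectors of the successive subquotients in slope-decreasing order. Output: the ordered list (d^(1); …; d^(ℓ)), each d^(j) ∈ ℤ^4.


Interval decomposition of M: I[1,4], I[2,2], I[4,4]^3.
HN type (ℓ=3): μ^(1)=3; μ^(2)=1/3; μ^(3)=-1

((0, 1, 0, 0); (0, 1, 1, 1); (1, 0, 0, 3))


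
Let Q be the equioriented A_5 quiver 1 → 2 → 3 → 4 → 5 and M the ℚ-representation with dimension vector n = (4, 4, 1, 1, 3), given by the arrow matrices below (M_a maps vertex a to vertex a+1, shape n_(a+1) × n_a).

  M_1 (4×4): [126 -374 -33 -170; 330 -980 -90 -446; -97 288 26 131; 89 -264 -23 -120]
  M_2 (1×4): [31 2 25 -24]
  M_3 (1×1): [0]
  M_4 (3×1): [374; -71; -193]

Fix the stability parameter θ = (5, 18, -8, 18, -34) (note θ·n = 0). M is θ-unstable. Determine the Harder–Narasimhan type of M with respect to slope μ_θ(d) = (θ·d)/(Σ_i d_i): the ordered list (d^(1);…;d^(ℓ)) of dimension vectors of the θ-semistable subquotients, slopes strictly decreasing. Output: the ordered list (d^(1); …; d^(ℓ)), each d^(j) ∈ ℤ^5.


Via rank(M_{q-1}∘⋯∘M_p): M ≅ I[1,1], I[1,2]^2, I[1,3], I[2,2], I[4,5], I[5,5]^2.
μ_θ-semistable layers: μ^(1)=18; μ^(2)=5; μ^(3)=-8; μ^(4)=-34

((0, 3, 0, 0, 0); (4, 1, 1, 0, 0); (0, 0, 0, 1, 1); (0, 0, 0, 0, 2))


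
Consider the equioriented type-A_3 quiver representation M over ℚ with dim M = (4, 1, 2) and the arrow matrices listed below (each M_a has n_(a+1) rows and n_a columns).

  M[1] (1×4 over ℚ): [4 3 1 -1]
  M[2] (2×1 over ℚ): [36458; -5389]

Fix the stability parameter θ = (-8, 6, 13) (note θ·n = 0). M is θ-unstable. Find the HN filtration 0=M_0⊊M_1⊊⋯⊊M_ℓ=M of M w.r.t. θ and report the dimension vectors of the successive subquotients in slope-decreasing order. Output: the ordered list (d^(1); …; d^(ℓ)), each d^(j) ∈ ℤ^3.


Via rank(M_{q-1}∘⋯∘M_p): M ≅ I[1,1]^3, I[1,3], I[3,3].
μ_θ-semistable layers: μ^(1)=13; μ^(2)=6; μ^(3)=-8

((0, 0, 2); (0, 1, 0); (4, 0, 0))


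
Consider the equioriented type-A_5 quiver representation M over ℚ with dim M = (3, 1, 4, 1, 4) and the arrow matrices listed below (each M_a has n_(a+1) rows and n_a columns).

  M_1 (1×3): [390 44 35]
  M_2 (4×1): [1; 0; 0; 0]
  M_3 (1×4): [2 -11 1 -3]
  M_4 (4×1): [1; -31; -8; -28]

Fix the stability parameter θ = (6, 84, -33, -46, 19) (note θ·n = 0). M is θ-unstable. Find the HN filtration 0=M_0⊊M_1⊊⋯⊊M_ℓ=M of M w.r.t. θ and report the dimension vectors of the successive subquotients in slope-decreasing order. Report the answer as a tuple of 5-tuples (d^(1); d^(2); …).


Barcode: M ≅ I[1,1]^2, I[1,5], I[3,3]^3, I[5,5]^3. HN layers by μ_θ (4 steps, strictly decreasing):
  μ^(1)=19; μ^(2)=6; μ^(3)=11/4; μ^(4)=-33

((0, 0, 0, 0, 4); (2, 0, 0, 0, 0); (1, 1, 1, 1, 0); (0, 0, 3, 0, 0))


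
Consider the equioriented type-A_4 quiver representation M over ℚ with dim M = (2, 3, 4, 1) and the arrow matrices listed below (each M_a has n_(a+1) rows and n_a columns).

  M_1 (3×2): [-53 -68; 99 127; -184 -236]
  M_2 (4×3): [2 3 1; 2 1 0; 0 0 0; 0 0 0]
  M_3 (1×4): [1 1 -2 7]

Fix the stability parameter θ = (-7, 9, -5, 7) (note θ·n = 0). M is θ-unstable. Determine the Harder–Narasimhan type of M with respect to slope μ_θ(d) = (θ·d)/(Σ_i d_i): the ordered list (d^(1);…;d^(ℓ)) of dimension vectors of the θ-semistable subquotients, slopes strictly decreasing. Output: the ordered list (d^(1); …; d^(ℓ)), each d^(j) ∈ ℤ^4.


Via rank(M_{q-1}∘⋯∘M_p): M ≅ I[1,2], I[1,3], I[2,4], I[3,3]^2.
μ_θ-semistable layers: μ^(1)=9; μ^(2)=7; μ^(3)=2; μ^(4)=-5; μ^(5)=-7

((0, 1, 0, 0); (0, 0, 0, 1); (0, 2, 2, 0); (0, 0, 2, 0); (2, 0, 0, 0))
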